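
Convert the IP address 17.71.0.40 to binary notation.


17 = 00010001
71 = 01000111
0 = 00000000
40 = 00101000
Binary: 00010001.01000111.00000000.00101000


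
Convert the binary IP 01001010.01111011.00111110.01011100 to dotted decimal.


01001010 = 74
01111011 = 123
00111110 = 62
01011100 = 92
IP: 74.123.62.92


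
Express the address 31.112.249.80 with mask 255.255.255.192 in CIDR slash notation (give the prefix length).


Binary: 11111111.11111111.11111111.11000000
Count leading 1s
Prefix: /26


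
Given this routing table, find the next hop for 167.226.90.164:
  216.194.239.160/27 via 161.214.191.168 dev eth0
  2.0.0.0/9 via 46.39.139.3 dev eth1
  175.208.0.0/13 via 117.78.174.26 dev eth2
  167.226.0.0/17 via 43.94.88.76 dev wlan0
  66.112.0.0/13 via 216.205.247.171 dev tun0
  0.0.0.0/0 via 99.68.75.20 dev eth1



Longest prefix match for 167.226.90.164:
  /27 216.194.239.160: no
  /9 2.0.0.0: no
  /13 175.208.0.0: no
  /17 167.226.0.0: MATCH
  /13 66.112.0.0: no
  /0 0.0.0.0: MATCH
Selected: next-hop 43.94.88.76 via wlan0 (matched /17)


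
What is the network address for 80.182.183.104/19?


IP:   01010000.10110110.10110111.01101000
Mask: 11111111.11111111.11100000.00000000
AND operation:
Net:  01010000.10110110.10100000.00000000
Network: 80.182.160.0/19


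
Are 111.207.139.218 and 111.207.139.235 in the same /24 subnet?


Mask: 255.255.255.0
111.207.139.218 AND mask = 111.207.139.0
111.207.139.235 AND mask = 111.207.139.0
Yes, same subnet (111.207.139.0)


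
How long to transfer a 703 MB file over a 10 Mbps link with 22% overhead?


Effective throughput = 10 * (1 - 22/100) = 7.8 Mbps
File size in Mb = 703 * 8 = 5624 Mb
Time = 5624 / 7.8
Time = 721.0256 seconds


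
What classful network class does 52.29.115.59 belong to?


First octet: 52
Binary: 00110100
0xxxxxxx -> Class A (1-126)
Class A, default mask 255.0.0.0 (/8)


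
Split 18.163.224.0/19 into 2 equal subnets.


New prefix = 19 + 1 = 20
Each subnet has 4096 addresses
  18.163.224.0/20
  18.163.240.0/20
Subnets: 18.163.224.0/20, 18.163.240.0/20


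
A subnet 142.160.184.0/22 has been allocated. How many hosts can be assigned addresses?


Host bits = 32 - 22 = 10
Total addresses = 2^10 = 1024
Usable = total - 2 (network and broadcast)
Usable hosts: 1022


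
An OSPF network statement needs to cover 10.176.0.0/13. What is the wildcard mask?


Subnet mask: 255.248.0.0
Wildcard = 255.255.255.255 - subnet mask
255 - 255 = 0
255 - 248 = 7
255 - 0 = 255
255 - 0 = 255
Wildcard: 0.7.255.255


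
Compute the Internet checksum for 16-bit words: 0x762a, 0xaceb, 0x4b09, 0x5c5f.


Sum all words (with carry folding):
+ 0x762a = 0x762a
+ 0xaceb = 0x2316
+ 0x4b09 = 0x6e1f
+ 0x5c5f = 0xca7e
One's complement: ~0xca7e
Checksum = 0x3581


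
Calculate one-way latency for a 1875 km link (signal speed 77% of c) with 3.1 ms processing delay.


Speed = 0.77 * 3e5 km/s = 231000 km/s
Propagation delay = 1875 / 231000 = 0.0081 s = 8.1169 ms
Processing delay = 3.1 ms
Total one-way latency = 11.2169 ms


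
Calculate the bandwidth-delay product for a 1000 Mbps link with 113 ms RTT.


BDP = bandwidth * RTT
= 1000 Mbps * 113 ms
= 1000 * 1e6 * 113 / 1000 bits
= 113000000 bits
= 14125000 bytes
= 13793.9453 KB
BDP = 113000000 bits (14125000 bytes)


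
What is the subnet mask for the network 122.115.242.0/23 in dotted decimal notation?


/23 means 23 network bits, 9 host bits
Binary: 11111111111111111111111000000000
Mask: 255.255.254.0


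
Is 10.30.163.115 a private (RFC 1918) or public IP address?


RFC 1918 private ranges:
  10.0.0.0/8 (10.0.0.0 - 10.255.255.255)
  172.16.0.0/12 (172.16.0.0 - 172.31.255.255)
  192.168.0.0/16 (192.168.0.0 - 192.168.255.255)
Private (in 10.0.0.0/8)


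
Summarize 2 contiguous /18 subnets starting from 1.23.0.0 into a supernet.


Original prefix: /18
Number of subnets: 2 = 2^1
New prefix = 18 - 1 = 17
Supernet: 1.23.0.0/17


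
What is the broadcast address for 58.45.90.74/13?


Network: 58.40.0.0/13
Host bits = 19
Set all host bits to 1:
Broadcast: 58.47.255.255


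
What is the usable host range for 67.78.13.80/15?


Network: 67.78.0.0
Broadcast: 67.79.255.255
First usable = network + 1
Last usable = broadcast - 1
Range: 67.78.0.1 to 67.79.255.254


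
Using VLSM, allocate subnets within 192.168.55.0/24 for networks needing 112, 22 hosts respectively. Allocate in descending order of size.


112 hosts -> /25 (126 usable): 192.168.55.0/25
22 hosts -> /27 (30 usable): 192.168.55.128/27
Allocation: 192.168.55.0/25 (112 hosts, 126 usable); 192.168.55.128/27 (22 hosts, 30 usable)


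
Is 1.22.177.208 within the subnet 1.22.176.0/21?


Subnet network: 1.22.176.0
Test IP AND mask: 1.22.176.0
Yes, 1.22.177.208 is in 1.22.176.0/21


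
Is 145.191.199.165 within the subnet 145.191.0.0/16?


Subnet network: 145.191.0.0
Test IP AND mask: 145.191.0.0
Yes, 145.191.199.165 is in 145.191.0.0/16


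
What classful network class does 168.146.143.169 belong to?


First octet: 168
Binary: 10101000
10xxxxxx -> Class B (128-191)
Class B, default mask 255.255.0.0 (/16)


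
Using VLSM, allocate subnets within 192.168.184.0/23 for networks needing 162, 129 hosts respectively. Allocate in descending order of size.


162 hosts -> /24 (254 usable): 192.168.184.0/24
129 hosts -> /24 (254 usable): 192.168.185.0/24
Allocation: 192.168.184.0/24 (162 hosts, 254 usable); 192.168.185.0/24 (129 hosts, 254 usable)


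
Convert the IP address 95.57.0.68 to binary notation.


95 = 01011111
57 = 00111001
0 = 00000000
68 = 01000100
Binary: 01011111.00111001.00000000.01000100


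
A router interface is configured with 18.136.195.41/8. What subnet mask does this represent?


/8 means 8 network bits, 24 host bits
Binary: 11111111000000000000000000000000
Mask: 255.0.0.0


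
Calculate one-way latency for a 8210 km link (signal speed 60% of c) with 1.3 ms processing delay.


Speed = 0.6 * 3e5 km/s = 180000 km/s
Propagation delay = 8210 / 180000 = 0.0456 s = 45.6111 ms
Processing delay = 1.3 ms
Total one-way latency = 46.9111 ms


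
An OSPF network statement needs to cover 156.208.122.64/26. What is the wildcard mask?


Subnet mask: 255.255.255.192
Wildcard = 255.255.255.255 - subnet mask
255 - 255 = 0
255 - 255 = 0
255 - 255 = 0
255 - 192 = 63
Wildcard: 0.0.0.63


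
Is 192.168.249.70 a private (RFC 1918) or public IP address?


RFC 1918 private ranges:
  10.0.0.0/8 (10.0.0.0 - 10.255.255.255)
  172.16.0.0/12 (172.16.0.0 - 172.31.255.255)
  192.168.0.0/16 (192.168.0.0 - 192.168.255.255)
Private (in 192.168.0.0/16)


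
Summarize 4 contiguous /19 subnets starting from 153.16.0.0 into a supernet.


Original prefix: /19
Number of subnets: 4 = 2^2
New prefix = 19 - 2 = 17
Supernet: 153.16.0.0/17


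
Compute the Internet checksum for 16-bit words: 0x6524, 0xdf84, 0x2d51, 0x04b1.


Sum all words (with carry folding):
+ 0x6524 = 0x6524
+ 0xdf84 = 0x44a9
+ 0x2d51 = 0x71fa
+ 0x04b1 = 0x76ab
One's complement: ~0x76ab
Checksum = 0x8954


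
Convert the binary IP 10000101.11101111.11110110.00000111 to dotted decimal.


10000101 = 133
11101111 = 239
11110110 = 246
00000111 = 7
IP: 133.239.246.7


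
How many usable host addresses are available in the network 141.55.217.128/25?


Host bits = 32 - 25 = 7
Total addresses = 2^7 = 128
Usable = total - 2 (network and broadcast)
Usable hosts: 126


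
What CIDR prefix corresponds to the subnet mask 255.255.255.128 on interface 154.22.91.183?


Binary: 11111111.11111111.11111111.10000000
Count leading 1s
Prefix: /25


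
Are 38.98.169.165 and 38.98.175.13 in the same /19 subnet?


Mask: 255.255.224.0
38.98.169.165 AND mask = 38.98.160.0
38.98.175.13 AND mask = 38.98.160.0
Yes, same subnet (38.98.160.0)


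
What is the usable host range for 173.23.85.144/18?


Network: 173.23.64.0
Broadcast: 173.23.127.255
First usable = network + 1
Last usable = broadcast - 1
Range: 173.23.64.1 to 173.23.127.254


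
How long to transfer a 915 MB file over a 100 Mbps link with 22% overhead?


Effective throughput = 100 * (1 - 22/100) = 78 Mbps
File size in Mb = 915 * 8 = 7320 Mb
Time = 7320 / 78
Time = 93.8462 seconds


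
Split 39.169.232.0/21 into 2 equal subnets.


New prefix = 21 + 1 = 22
Each subnet has 1024 addresses
  39.169.232.0/22
  39.169.236.0/22
Subnets: 39.169.232.0/22, 39.169.236.0/22


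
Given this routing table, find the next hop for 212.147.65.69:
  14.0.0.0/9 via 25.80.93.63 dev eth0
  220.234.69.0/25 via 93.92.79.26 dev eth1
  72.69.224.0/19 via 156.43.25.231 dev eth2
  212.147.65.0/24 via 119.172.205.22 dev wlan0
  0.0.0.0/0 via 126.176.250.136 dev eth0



Longest prefix match for 212.147.65.69:
  /9 14.0.0.0: no
  /25 220.234.69.0: no
  /19 72.69.224.0: no
  /24 212.147.65.0: MATCH
  /0 0.0.0.0: MATCH
Selected: next-hop 119.172.205.22 via wlan0 (matched /24)


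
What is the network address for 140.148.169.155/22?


IP:   10001100.10010100.10101001.10011011
Mask: 11111111.11111111.11111100.00000000
AND operation:
Net:  10001100.10010100.10101000.00000000
Network: 140.148.168.0/22


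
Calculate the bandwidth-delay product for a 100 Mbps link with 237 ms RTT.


BDP = bandwidth * RTT
= 100 Mbps * 237 ms
= 100 * 1e6 * 237 / 1000 bits
= 23700000 bits
= 2962500 bytes
= 2893.0664 KB
BDP = 23700000 bits (2962500 bytes)


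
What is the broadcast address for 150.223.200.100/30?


Network: 150.223.200.100/30
Host bits = 2
Set all host bits to 1:
Broadcast: 150.223.200.103


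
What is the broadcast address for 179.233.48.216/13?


Network: 179.232.0.0/13
Host bits = 19
Set all host bits to 1:
Broadcast: 179.239.255.255


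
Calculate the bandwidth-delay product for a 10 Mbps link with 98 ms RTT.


BDP = bandwidth * RTT
= 10 Mbps * 98 ms
= 10 * 1e6 * 98 / 1000 bits
= 980000 bits
= 122500 bytes
= 119.6289 KB
BDP = 980000 bits (122500 bytes)


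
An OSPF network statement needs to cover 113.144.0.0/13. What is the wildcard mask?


Subnet mask: 255.248.0.0
Wildcard = 255.255.255.255 - subnet mask
255 - 255 = 0
255 - 248 = 7
255 - 0 = 255
255 - 0 = 255
Wildcard: 0.7.255.255


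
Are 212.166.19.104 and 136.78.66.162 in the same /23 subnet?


Mask: 255.255.254.0
212.166.19.104 AND mask = 212.166.18.0
136.78.66.162 AND mask = 136.78.66.0
No, different subnets (212.166.18.0 vs 136.78.66.0)


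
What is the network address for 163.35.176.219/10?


IP:   10100011.00100011.10110000.11011011
Mask: 11111111.11000000.00000000.00000000
AND operation:
Net:  10100011.00000000.00000000.00000000
Network: 163.0.0.0/10


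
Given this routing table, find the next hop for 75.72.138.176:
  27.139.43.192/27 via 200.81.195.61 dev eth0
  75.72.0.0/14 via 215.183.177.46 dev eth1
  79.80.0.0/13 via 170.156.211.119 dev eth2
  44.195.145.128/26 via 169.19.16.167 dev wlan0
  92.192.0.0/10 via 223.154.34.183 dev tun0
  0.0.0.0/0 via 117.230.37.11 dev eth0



Longest prefix match for 75.72.138.176:
  /27 27.139.43.192: no
  /14 75.72.0.0: MATCH
  /13 79.80.0.0: no
  /26 44.195.145.128: no
  /10 92.192.0.0: no
  /0 0.0.0.0: MATCH
Selected: next-hop 215.183.177.46 via eth1 (matched /14)


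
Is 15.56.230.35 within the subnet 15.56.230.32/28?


Subnet network: 15.56.230.32
Test IP AND mask: 15.56.230.32
Yes, 15.56.230.35 is in 15.56.230.32/28


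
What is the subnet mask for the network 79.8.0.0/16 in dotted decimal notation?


/16 means 16 network bits, 16 host bits
Binary: 11111111111111110000000000000000
Mask: 255.255.0.0


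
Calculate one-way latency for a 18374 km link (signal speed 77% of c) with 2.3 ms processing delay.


Speed = 0.77 * 3e5 km/s = 231000 km/s
Propagation delay = 18374 / 231000 = 0.0795 s = 79.5411 ms
Processing delay = 2.3 ms
Total one-way latency = 81.8411 ms


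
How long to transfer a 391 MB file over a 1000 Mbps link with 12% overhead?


Effective throughput = 1000 * (1 - 12/100) = 880 Mbps
File size in Mb = 391 * 8 = 3128 Mb
Time = 3128 / 880
Time = 3.5545 seconds


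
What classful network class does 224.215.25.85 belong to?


First octet: 224
Binary: 11100000
1110xxxx -> Class D (224-239)
Class D (multicast), default mask N/A


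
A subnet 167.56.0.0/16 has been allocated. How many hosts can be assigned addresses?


Host bits = 32 - 16 = 16
Total addresses = 2^16 = 65536
Usable = total - 2 (network and broadcast)
Usable hosts: 65534


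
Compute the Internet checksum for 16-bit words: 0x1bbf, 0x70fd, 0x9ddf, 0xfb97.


Sum all words (with carry folding):
+ 0x1bbf = 0x1bbf
+ 0x70fd = 0x8cbc
+ 0x9ddf = 0x2a9c
+ 0xfb97 = 0x2634
One's complement: ~0x2634
Checksum = 0xd9cb


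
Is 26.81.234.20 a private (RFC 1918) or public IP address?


RFC 1918 private ranges:
  10.0.0.0/8 (10.0.0.0 - 10.255.255.255)
  172.16.0.0/12 (172.16.0.0 - 172.31.255.255)
  192.168.0.0/16 (192.168.0.0 - 192.168.255.255)
Public (not in any RFC 1918 range)


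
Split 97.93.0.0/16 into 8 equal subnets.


New prefix = 16 + 3 = 19
Each subnet has 8192 addresses
  97.93.0.0/19
  97.93.32.0/19
  97.93.64.0/19
  97.93.96.0/19
  97.93.128.0/19
  97.93.160.0/19
  97.93.192.0/19
  97.93.224.0/19
Subnets: 97.93.0.0/19, 97.93.32.0/19, 97.93.64.0/19, 97.93.96.0/19, 97.93.128.0/19, 97.93.160.0/19, 97.93.192.0/19, 97.93.224.0/19


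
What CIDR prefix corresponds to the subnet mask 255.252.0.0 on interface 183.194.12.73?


Binary: 11111111.11111100.00000000.00000000
Count leading 1s
Prefix: /14


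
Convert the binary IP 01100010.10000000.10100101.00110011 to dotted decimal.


01100010 = 98
10000000 = 128
10100101 = 165
00110011 = 51
IP: 98.128.165.51


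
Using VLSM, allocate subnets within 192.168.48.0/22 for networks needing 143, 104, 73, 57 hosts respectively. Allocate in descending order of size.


143 hosts -> /24 (254 usable): 192.168.48.0/24
104 hosts -> /25 (126 usable): 192.168.49.0/25
73 hosts -> /25 (126 usable): 192.168.49.128/25
57 hosts -> /26 (62 usable): 192.168.50.0/26
Allocation: 192.168.48.0/24 (143 hosts, 254 usable); 192.168.49.0/25 (104 hosts, 126 usable); 192.168.49.128/25 (73 hosts, 126 usable); 192.168.50.0/26 (57 hosts, 62 usable)


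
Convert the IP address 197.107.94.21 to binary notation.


197 = 11000101
107 = 01101011
94 = 01011110
21 = 00010101
Binary: 11000101.01101011.01011110.00010101


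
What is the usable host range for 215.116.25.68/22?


Network: 215.116.24.0
Broadcast: 215.116.27.255
First usable = network + 1
Last usable = broadcast - 1
Range: 215.116.24.1 to 215.116.27.254


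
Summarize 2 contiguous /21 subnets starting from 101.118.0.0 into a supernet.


Original prefix: /21
Number of subnets: 2 = 2^1
New prefix = 21 - 1 = 20
Supernet: 101.118.0.0/20


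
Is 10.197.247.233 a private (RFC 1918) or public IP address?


RFC 1918 private ranges:
  10.0.0.0/8 (10.0.0.0 - 10.255.255.255)
  172.16.0.0/12 (172.16.0.0 - 172.31.255.255)
  192.168.0.0/16 (192.168.0.0 - 192.168.255.255)
Private (in 10.0.0.0/8)


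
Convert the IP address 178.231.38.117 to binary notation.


178 = 10110010
231 = 11100111
38 = 00100110
117 = 01110101
Binary: 10110010.11100111.00100110.01110101


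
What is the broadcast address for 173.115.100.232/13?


Network: 173.112.0.0/13
Host bits = 19
Set all host bits to 1:
Broadcast: 173.119.255.255


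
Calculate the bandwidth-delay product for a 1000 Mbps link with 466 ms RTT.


BDP = bandwidth * RTT
= 1000 Mbps * 466 ms
= 1000 * 1e6 * 466 / 1000 bits
= 466000000 bits
= 58250000 bytes
= 56884.7656 KB
BDP = 466000000 bits (58250000 bytes)


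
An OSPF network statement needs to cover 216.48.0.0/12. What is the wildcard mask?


Subnet mask: 255.240.0.0
Wildcard = 255.255.255.255 - subnet mask
255 - 255 = 0
255 - 240 = 15
255 - 0 = 255
255 - 0 = 255
Wildcard: 0.15.255.255


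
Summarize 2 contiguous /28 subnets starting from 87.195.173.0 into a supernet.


Original prefix: /28
Number of subnets: 2 = 2^1
New prefix = 28 - 1 = 27
Supernet: 87.195.173.0/27


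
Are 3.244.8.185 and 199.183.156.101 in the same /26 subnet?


Mask: 255.255.255.192
3.244.8.185 AND mask = 3.244.8.128
199.183.156.101 AND mask = 199.183.156.64
No, different subnets (3.244.8.128 vs 199.183.156.64)


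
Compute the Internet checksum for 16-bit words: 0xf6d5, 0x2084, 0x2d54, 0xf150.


Sum all words (with carry folding):
+ 0xf6d5 = 0xf6d5
+ 0x2084 = 0x175a
+ 0x2d54 = 0x44ae
+ 0xf150 = 0x35ff
One's complement: ~0x35ff
Checksum = 0xca00


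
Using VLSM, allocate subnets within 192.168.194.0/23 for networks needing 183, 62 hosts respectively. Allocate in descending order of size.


183 hosts -> /24 (254 usable): 192.168.194.0/24
62 hosts -> /26 (62 usable): 192.168.195.0/26
Allocation: 192.168.194.0/24 (183 hosts, 254 usable); 192.168.195.0/26 (62 hosts, 62 usable)


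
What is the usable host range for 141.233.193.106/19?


Network: 141.233.192.0
Broadcast: 141.233.223.255
First usable = network + 1
Last usable = broadcast - 1
Range: 141.233.192.1 to 141.233.223.254


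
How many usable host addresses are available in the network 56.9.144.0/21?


Host bits = 32 - 21 = 11
Total addresses = 2^11 = 2048
Usable = total - 2 (network and broadcast)
Usable hosts: 2046


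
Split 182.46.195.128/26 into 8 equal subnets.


New prefix = 26 + 3 = 29
Each subnet has 8 addresses
  182.46.195.128/29
  182.46.195.136/29
  182.46.195.144/29
  182.46.195.152/29
  182.46.195.160/29
  182.46.195.168/29
  182.46.195.176/29
  182.46.195.184/29
Subnets: 182.46.195.128/29, 182.46.195.136/29, 182.46.195.144/29, 182.46.195.152/29, 182.46.195.160/29, 182.46.195.168/29, 182.46.195.176/29, 182.46.195.184/29


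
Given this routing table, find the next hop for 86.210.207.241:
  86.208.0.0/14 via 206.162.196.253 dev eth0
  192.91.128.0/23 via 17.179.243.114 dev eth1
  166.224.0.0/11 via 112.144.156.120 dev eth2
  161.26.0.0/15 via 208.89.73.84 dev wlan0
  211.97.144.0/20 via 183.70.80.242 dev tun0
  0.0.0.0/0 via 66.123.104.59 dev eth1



Longest prefix match for 86.210.207.241:
  /14 86.208.0.0: MATCH
  /23 192.91.128.0: no
  /11 166.224.0.0: no
  /15 161.26.0.0: no
  /20 211.97.144.0: no
  /0 0.0.0.0: MATCH
Selected: next-hop 206.162.196.253 via eth0 (matched /14)


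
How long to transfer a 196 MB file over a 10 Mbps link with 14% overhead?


Effective throughput = 10 * (1 - 14/100) = 8.6 Mbps
File size in Mb = 196 * 8 = 1568 Mb
Time = 1568 / 8.6
Time = 182.3256 seconds


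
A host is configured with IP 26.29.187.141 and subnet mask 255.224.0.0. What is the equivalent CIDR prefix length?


Binary: 11111111.11100000.00000000.00000000
Count leading 1s
Prefix: /11


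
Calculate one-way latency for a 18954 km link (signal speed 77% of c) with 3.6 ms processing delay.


Speed = 0.77 * 3e5 km/s = 231000 km/s
Propagation delay = 18954 / 231000 = 0.0821 s = 82.0519 ms
Processing delay = 3.6 ms
Total one-way latency = 85.6519 ms


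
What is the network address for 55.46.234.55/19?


IP:   00110111.00101110.11101010.00110111
Mask: 11111111.11111111.11100000.00000000
AND operation:
Net:  00110111.00101110.11100000.00000000
Network: 55.46.224.0/19


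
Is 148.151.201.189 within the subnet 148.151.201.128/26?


Subnet network: 148.151.201.128
Test IP AND mask: 148.151.201.128
Yes, 148.151.201.189 is in 148.151.201.128/26


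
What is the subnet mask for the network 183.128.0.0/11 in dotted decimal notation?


/11 means 11 network bits, 21 host bits
Binary: 11111111111000000000000000000000
Mask: 255.224.0.0


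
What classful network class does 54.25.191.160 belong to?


First octet: 54
Binary: 00110110
0xxxxxxx -> Class A (1-126)
Class A, default mask 255.0.0.0 (/8)


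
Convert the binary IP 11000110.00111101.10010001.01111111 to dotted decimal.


11000110 = 198
00111101 = 61
10010001 = 145
01111111 = 127
IP: 198.61.145.127


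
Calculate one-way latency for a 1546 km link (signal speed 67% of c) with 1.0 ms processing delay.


Speed = 0.67 * 3e5 km/s = 201000 km/s
Propagation delay = 1546 / 201000 = 0.0077 s = 7.6915 ms
Processing delay = 1.0 ms
Total one-way latency = 8.6915 ms


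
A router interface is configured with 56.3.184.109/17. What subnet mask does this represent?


/17 means 17 network bits, 15 host bits
Binary: 11111111111111111000000000000000
Mask: 255.255.128.0


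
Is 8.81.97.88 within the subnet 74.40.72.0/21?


Subnet network: 74.40.72.0
Test IP AND mask: 8.81.96.0
No, 8.81.97.88 is not in 74.40.72.0/21


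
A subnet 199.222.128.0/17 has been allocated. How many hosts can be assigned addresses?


Host bits = 32 - 17 = 15
Total addresses = 2^15 = 32768
Usable = total - 2 (network and broadcast)
Usable hosts: 32766


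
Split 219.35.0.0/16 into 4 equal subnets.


New prefix = 16 + 2 = 18
Each subnet has 16384 addresses
  219.35.0.0/18
  219.35.64.0/18
  219.35.128.0/18
  219.35.192.0/18
Subnets: 219.35.0.0/18, 219.35.64.0/18, 219.35.128.0/18, 219.35.192.0/18


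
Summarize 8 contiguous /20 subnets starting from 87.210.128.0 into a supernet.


Original prefix: /20
Number of subnets: 8 = 2^3
New prefix = 20 - 3 = 17
Supernet: 87.210.128.0/17


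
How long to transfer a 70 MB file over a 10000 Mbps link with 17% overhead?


Effective throughput = 10000 * (1 - 17/100) = 8300 Mbps
File size in Mb = 70 * 8 = 560 Mb
Time = 560 / 8300
Time = 0.0675 seconds


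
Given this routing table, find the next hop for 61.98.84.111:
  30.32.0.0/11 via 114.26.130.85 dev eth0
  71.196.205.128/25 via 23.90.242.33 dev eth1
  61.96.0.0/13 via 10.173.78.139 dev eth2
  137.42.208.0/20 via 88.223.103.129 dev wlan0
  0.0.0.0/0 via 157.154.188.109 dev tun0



Longest prefix match for 61.98.84.111:
  /11 30.32.0.0: no
  /25 71.196.205.128: no
  /13 61.96.0.0: MATCH
  /20 137.42.208.0: no
  /0 0.0.0.0: MATCH
Selected: next-hop 10.173.78.139 via eth2 (matched /13)


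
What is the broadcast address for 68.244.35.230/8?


Network: 68.0.0.0/8
Host bits = 24
Set all host bits to 1:
Broadcast: 68.255.255.255


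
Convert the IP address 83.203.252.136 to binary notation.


83 = 01010011
203 = 11001011
252 = 11111100
136 = 10001000
Binary: 01010011.11001011.11111100.10001000


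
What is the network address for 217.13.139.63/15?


IP:   11011001.00001101.10001011.00111111
Mask: 11111111.11111110.00000000.00000000
AND operation:
Net:  11011001.00001100.00000000.00000000
Network: 217.12.0.0/15


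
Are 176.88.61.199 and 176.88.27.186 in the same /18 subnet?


Mask: 255.255.192.0
176.88.61.199 AND mask = 176.88.0.0
176.88.27.186 AND mask = 176.88.0.0
Yes, same subnet (176.88.0.0)


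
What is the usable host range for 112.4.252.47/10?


Network: 112.0.0.0
Broadcast: 112.63.255.255
First usable = network + 1
Last usable = broadcast - 1
Range: 112.0.0.1 to 112.63.255.254


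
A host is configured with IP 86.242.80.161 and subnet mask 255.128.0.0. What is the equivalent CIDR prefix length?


Binary: 11111111.10000000.00000000.00000000
Count leading 1s
Prefix: /9


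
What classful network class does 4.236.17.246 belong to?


First octet: 4
Binary: 00000100
0xxxxxxx -> Class A (1-126)
Class A, default mask 255.0.0.0 (/8)


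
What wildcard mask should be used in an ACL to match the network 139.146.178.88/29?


Subnet mask: 255.255.255.248
Wildcard = 255.255.255.255 - subnet mask
255 - 255 = 0
255 - 255 = 0
255 - 255 = 0
255 - 248 = 7
Wildcard: 0.0.0.7


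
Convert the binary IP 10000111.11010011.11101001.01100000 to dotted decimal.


10000111 = 135
11010011 = 211
11101001 = 233
01100000 = 96
IP: 135.211.233.96


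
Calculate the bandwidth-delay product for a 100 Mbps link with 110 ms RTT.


BDP = bandwidth * RTT
= 100 Mbps * 110 ms
= 100 * 1e6 * 110 / 1000 bits
= 11000000 bits
= 1375000 bytes
= 1342.7734 KB
BDP = 11000000 bits (1375000 bytes)


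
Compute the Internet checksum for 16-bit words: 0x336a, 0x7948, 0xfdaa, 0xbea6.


Sum all words (with carry folding):
+ 0x336a = 0x336a
+ 0x7948 = 0xacb2
+ 0xfdaa = 0xaa5d
+ 0xbea6 = 0x6904
One's complement: ~0x6904
Checksum = 0x96fb


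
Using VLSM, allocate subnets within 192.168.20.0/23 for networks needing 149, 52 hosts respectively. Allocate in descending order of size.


149 hosts -> /24 (254 usable): 192.168.20.0/24
52 hosts -> /26 (62 usable): 192.168.21.0/26
Allocation: 192.168.20.0/24 (149 hosts, 254 usable); 192.168.21.0/26 (52 hosts, 62 usable)


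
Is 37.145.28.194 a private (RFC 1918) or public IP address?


RFC 1918 private ranges:
  10.0.0.0/8 (10.0.0.0 - 10.255.255.255)
  172.16.0.0/12 (172.16.0.0 - 172.31.255.255)
  192.168.0.0/16 (192.168.0.0 - 192.168.255.255)
Public (not in any RFC 1918 range)


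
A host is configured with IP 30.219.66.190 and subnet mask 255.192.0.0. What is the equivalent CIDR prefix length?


Binary: 11111111.11000000.00000000.00000000
Count leading 1s
Prefix: /10


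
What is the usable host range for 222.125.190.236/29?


Network: 222.125.190.232
Broadcast: 222.125.190.239
First usable = network + 1
Last usable = broadcast - 1
Range: 222.125.190.233 to 222.125.190.238


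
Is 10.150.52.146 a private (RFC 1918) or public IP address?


RFC 1918 private ranges:
  10.0.0.0/8 (10.0.0.0 - 10.255.255.255)
  172.16.0.0/12 (172.16.0.0 - 172.31.255.255)
  192.168.0.0/16 (192.168.0.0 - 192.168.255.255)
Private (in 10.0.0.0/8)


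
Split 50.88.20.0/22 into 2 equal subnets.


New prefix = 22 + 1 = 23
Each subnet has 512 addresses
  50.88.20.0/23
  50.88.22.0/23
Subnets: 50.88.20.0/23, 50.88.22.0/23


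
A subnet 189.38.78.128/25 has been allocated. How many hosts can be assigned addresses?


Host bits = 32 - 25 = 7
Total addresses = 2^7 = 128
Usable = total - 2 (network and broadcast)
Usable hosts: 126


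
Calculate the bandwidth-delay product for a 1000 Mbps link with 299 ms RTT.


BDP = bandwidth * RTT
= 1000 Mbps * 299 ms
= 1000 * 1e6 * 299 / 1000 bits
= 299000000 bits
= 37375000 bytes
= 36499.0234 KB
BDP = 299000000 bits (37375000 bytes)


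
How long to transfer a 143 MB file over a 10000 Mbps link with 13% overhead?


Effective throughput = 10000 * (1 - 13/100) = 8700 Mbps
File size in Mb = 143 * 8 = 1144 Mb
Time = 1144 / 8700
Time = 0.1315 seconds


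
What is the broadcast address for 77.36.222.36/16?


Network: 77.36.0.0/16
Host bits = 16
Set all host bits to 1:
Broadcast: 77.36.255.255


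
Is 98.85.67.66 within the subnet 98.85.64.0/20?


Subnet network: 98.85.64.0
Test IP AND mask: 98.85.64.0
Yes, 98.85.67.66 is in 98.85.64.0/20


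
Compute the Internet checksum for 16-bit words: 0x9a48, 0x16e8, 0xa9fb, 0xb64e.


Sum all words (with carry folding):
+ 0x9a48 = 0x9a48
+ 0x16e8 = 0xb130
+ 0xa9fb = 0x5b2c
+ 0xb64e = 0x117b
One's complement: ~0x117b
Checksum = 0xee84


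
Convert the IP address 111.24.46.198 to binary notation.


111 = 01101111
24 = 00011000
46 = 00101110
198 = 11000110
Binary: 01101111.00011000.00101110.11000110


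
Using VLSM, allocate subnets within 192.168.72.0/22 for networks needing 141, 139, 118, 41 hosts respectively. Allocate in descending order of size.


141 hosts -> /24 (254 usable): 192.168.72.0/24
139 hosts -> /24 (254 usable): 192.168.73.0/24
118 hosts -> /25 (126 usable): 192.168.74.0/25
41 hosts -> /26 (62 usable): 192.168.74.128/26
Allocation: 192.168.72.0/24 (141 hosts, 254 usable); 192.168.73.0/24 (139 hosts, 254 usable); 192.168.74.0/25 (118 hosts, 126 usable); 192.168.74.128/26 (41 hosts, 62 usable)


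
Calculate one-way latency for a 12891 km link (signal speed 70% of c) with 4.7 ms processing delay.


Speed = 0.7 * 3e5 km/s = 210000 km/s
Propagation delay = 12891 / 210000 = 0.0614 s = 61.3857 ms
Processing delay = 4.7 ms
Total one-way latency = 66.0857 ms


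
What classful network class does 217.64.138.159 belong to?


First octet: 217
Binary: 11011001
110xxxxx -> Class C (192-223)
Class C, default mask 255.255.255.0 (/24)


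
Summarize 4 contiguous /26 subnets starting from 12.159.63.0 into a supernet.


Original prefix: /26
Number of subnets: 4 = 2^2
New prefix = 26 - 2 = 24
Supernet: 12.159.63.0/24


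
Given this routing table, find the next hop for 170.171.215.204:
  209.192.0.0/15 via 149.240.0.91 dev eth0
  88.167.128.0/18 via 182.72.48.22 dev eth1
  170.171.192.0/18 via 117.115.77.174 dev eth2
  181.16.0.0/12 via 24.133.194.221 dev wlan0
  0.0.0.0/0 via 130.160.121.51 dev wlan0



Longest prefix match for 170.171.215.204:
  /15 209.192.0.0: no
  /18 88.167.128.0: no
  /18 170.171.192.0: MATCH
  /12 181.16.0.0: no
  /0 0.0.0.0: MATCH
Selected: next-hop 117.115.77.174 via eth2 (matched /18)


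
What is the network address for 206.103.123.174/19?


IP:   11001110.01100111.01111011.10101110
Mask: 11111111.11111111.11100000.00000000
AND operation:
Net:  11001110.01100111.01100000.00000000
Network: 206.103.96.0/19


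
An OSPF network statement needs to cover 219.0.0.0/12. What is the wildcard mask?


Subnet mask: 255.240.0.0
Wildcard = 255.255.255.255 - subnet mask
255 - 255 = 0
255 - 240 = 15
255 - 0 = 255
255 - 0 = 255
Wildcard: 0.15.255.255


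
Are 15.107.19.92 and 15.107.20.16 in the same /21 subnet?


Mask: 255.255.248.0
15.107.19.92 AND mask = 15.107.16.0
15.107.20.16 AND mask = 15.107.16.0
Yes, same subnet (15.107.16.0)


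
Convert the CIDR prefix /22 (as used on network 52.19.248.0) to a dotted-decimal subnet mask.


/22 means 22 network bits, 10 host bits
Binary: 11111111111111111111110000000000
Mask: 255.255.252.0


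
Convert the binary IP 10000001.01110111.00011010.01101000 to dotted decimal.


10000001 = 129
01110111 = 119
00011010 = 26
01101000 = 104
IP: 129.119.26.104


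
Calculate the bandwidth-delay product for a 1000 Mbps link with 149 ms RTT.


BDP = bandwidth * RTT
= 1000 Mbps * 149 ms
= 1000 * 1e6 * 149 / 1000 bits
= 149000000 bits
= 18625000 bytes
= 18188.4766 KB
BDP = 149000000 bits (18625000 bytes)


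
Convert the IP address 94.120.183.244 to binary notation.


94 = 01011110
120 = 01111000
183 = 10110111
244 = 11110100
Binary: 01011110.01111000.10110111.11110100


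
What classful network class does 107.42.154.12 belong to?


First octet: 107
Binary: 01101011
0xxxxxxx -> Class A (1-126)
Class A, default mask 255.0.0.0 (/8)


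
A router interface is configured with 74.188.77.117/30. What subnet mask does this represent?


/30 means 30 network bits, 2 host bits
Binary: 11111111111111111111111111111100
Mask: 255.255.255.252


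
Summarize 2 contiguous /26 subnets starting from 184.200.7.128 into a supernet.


Original prefix: /26
Number of subnets: 2 = 2^1
New prefix = 26 - 1 = 25
Supernet: 184.200.7.128/25


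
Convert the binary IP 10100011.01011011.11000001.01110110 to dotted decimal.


10100011 = 163
01011011 = 91
11000001 = 193
01110110 = 118
IP: 163.91.193.118


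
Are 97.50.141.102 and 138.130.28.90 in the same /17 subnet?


Mask: 255.255.128.0
97.50.141.102 AND mask = 97.50.128.0
138.130.28.90 AND mask = 138.130.0.0
No, different subnets (97.50.128.0 vs 138.130.0.0)


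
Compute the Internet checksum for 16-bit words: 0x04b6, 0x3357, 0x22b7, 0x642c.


Sum all words (with carry folding):
+ 0x04b6 = 0x04b6
+ 0x3357 = 0x380d
+ 0x22b7 = 0x5ac4
+ 0x642c = 0xbef0
One's complement: ~0xbef0
Checksum = 0x410f


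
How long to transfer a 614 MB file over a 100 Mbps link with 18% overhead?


Effective throughput = 100 * (1 - 18/100) = 82 Mbps
File size in Mb = 614 * 8 = 4912 Mb
Time = 4912 / 82
Time = 59.9024 seconds


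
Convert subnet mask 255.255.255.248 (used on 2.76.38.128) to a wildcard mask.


Subnet mask: 255.255.255.248
Wildcard = 255.255.255.255 - subnet mask
255 - 255 = 0
255 - 255 = 0
255 - 255 = 0
255 - 248 = 7
Wildcard: 0.0.0.7


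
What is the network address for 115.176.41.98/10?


IP:   01110011.10110000.00101001.01100010
Mask: 11111111.11000000.00000000.00000000
AND operation:
Net:  01110011.10000000.00000000.00000000
Network: 115.128.0.0/10


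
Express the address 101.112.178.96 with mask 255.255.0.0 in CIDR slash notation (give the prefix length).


Binary: 11111111.11111111.00000000.00000000
Count leading 1s
Prefix: /16


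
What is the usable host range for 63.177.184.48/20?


Network: 63.177.176.0
Broadcast: 63.177.191.255
First usable = network + 1
Last usable = broadcast - 1
Range: 63.177.176.1 to 63.177.191.254


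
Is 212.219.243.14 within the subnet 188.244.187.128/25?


Subnet network: 188.244.187.128
Test IP AND mask: 212.219.243.0
No, 212.219.243.14 is not in 188.244.187.128/25


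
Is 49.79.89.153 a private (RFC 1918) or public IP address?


RFC 1918 private ranges:
  10.0.0.0/8 (10.0.0.0 - 10.255.255.255)
  172.16.0.0/12 (172.16.0.0 - 172.31.255.255)
  192.168.0.0/16 (192.168.0.0 - 192.168.255.255)
Public (not in any RFC 1918 range)


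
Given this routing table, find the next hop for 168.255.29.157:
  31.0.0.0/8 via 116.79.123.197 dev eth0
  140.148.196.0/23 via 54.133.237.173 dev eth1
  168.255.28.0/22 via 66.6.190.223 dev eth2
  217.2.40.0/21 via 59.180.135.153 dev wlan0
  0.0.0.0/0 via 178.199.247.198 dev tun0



Longest prefix match for 168.255.29.157:
  /8 31.0.0.0: no
  /23 140.148.196.0: no
  /22 168.255.28.0: MATCH
  /21 217.2.40.0: no
  /0 0.0.0.0: MATCH
Selected: next-hop 66.6.190.223 via eth2 (matched /22)


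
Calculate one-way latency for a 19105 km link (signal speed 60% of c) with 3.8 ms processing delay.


Speed = 0.6 * 3e5 km/s = 180000 km/s
Propagation delay = 19105 / 180000 = 0.1061 s = 106.1389 ms
Processing delay = 3.8 ms
Total one-way latency = 109.9389 ms


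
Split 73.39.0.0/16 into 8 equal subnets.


New prefix = 16 + 3 = 19
Each subnet has 8192 addresses
  73.39.0.0/19
  73.39.32.0/19
  73.39.64.0/19
  73.39.96.0/19
  73.39.128.0/19
  73.39.160.0/19
  73.39.192.0/19
  73.39.224.0/19
Subnets: 73.39.0.0/19, 73.39.32.0/19, 73.39.64.0/19, 73.39.96.0/19, 73.39.128.0/19, 73.39.160.0/19, 73.39.192.0/19, 73.39.224.0/19


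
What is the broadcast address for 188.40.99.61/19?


Network: 188.40.96.0/19
Host bits = 13
Set all host bits to 1:
Broadcast: 188.40.127.255


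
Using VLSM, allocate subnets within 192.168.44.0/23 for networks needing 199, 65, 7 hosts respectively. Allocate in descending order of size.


199 hosts -> /24 (254 usable): 192.168.44.0/24
65 hosts -> /25 (126 usable): 192.168.45.0/25
7 hosts -> /28 (14 usable): 192.168.45.128/28
Allocation: 192.168.44.0/24 (199 hosts, 254 usable); 192.168.45.0/25 (65 hosts, 126 usable); 192.168.45.128/28 (7 hosts, 14 usable)


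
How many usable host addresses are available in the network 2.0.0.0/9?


Host bits = 32 - 9 = 23
Total addresses = 2^23 = 8388608
Usable = total - 2 (network and broadcast)
Usable hosts: 8388606


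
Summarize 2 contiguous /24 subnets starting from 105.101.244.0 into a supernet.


Original prefix: /24
Number of subnets: 2 = 2^1
New prefix = 24 - 1 = 23
Supernet: 105.101.244.0/23


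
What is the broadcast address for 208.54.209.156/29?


Network: 208.54.209.152/29
Host bits = 3
Set all host bits to 1:
Broadcast: 208.54.209.159


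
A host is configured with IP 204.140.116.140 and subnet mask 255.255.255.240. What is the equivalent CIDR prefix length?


Binary: 11111111.11111111.11111111.11110000
Count leading 1s
Prefix: /28


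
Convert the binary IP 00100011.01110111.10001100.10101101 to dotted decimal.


00100011 = 35
01110111 = 119
10001100 = 140
10101101 = 173
IP: 35.119.140.173


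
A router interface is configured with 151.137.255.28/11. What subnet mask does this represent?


/11 means 11 network bits, 21 host bits
Binary: 11111111111000000000000000000000
Mask: 255.224.0.0


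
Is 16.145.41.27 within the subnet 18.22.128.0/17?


Subnet network: 18.22.128.0
Test IP AND mask: 16.145.0.0
No, 16.145.41.27 is not in 18.22.128.0/17


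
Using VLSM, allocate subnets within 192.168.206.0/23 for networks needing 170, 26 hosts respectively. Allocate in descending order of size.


170 hosts -> /24 (254 usable): 192.168.206.0/24
26 hosts -> /27 (30 usable): 192.168.207.0/27
Allocation: 192.168.206.0/24 (170 hosts, 254 usable); 192.168.207.0/27 (26 hosts, 30 usable)


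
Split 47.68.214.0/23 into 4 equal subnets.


New prefix = 23 + 2 = 25
Each subnet has 128 addresses
  47.68.214.0/25
  47.68.214.128/25
  47.68.215.0/25
  47.68.215.128/25
Subnets: 47.68.214.0/25, 47.68.214.128/25, 47.68.215.0/25, 47.68.215.128/25


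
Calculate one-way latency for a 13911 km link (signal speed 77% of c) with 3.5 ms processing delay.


Speed = 0.77 * 3e5 km/s = 231000 km/s
Propagation delay = 13911 / 231000 = 0.0602 s = 60.2208 ms
Processing delay = 3.5 ms
Total one-way latency = 63.7208 ms


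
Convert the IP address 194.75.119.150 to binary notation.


194 = 11000010
75 = 01001011
119 = 01110111
150 = 10010110
Binary: 11000010.01001011.01110111.10010110


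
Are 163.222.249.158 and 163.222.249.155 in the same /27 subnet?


Mask: 255.255.255.224
163.222.249.158 AND mask = 163.222.249.128
163.222.249.155 AND mask = 163.222.249.128
Yes, same subnet (163.222.249.128)


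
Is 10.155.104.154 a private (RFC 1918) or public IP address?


RFC 1918 private ranges:
  10.0.0.0/8 (10.0.0.0 - 10.255.255.255)
  172.16.0.0/12 (172.16.0.0 - 172.31.255.255)
  192.168.0.0/16 (192.168.0.0 - 192.168.255.255)
Private (in 10.0.0.0/8)


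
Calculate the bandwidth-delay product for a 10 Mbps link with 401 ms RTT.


BDP = bandwidth * RTT
= 10 Mbps * 401 ms
= 10 * 1e6 * 401 / 1000 bits
= 4010000 bits
= 501250 bytes
= 489.502 KB
BDP = 4010000 bits (501250 bytes)


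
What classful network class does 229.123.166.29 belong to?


First octet: 229
Binary: 11100101
1110xxxx -> Class D (224-239)
Class D (multicast), default mask N/A


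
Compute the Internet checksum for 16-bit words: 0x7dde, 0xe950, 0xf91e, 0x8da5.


Sum all words (with carry folding):
+ 0x7dde = 0x7dde
+ 0xe950 = 0x672f
+ 0xf91e = 0x604e
+ 0x8da5 = 0xedf3
One's complement: ~0xedf3
Checksum = 0x120c


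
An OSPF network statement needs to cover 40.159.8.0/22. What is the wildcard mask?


Subnet mask: 255.255.252.0
Wildcard = 255.255.255.255 - subnet mask
255 - 255 = 0
255 - 255 = 0
255 - 252 = 3
255 - 0 = 255
Wildcard: 0.0.3.255


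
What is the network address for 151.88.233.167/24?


IP:   10010111.01011000.11101001.10100111
Mask: 11111111.11111111.11111111.00000000
AND operation:
Net:  10010111.01011000.11101001.00000000
Network: 151.88.233.0/24


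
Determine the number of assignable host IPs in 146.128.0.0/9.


Host bits = 32 - 9 = 23
Total addresses = 2^23 = 8388608
Usable = total - 2 (network and broadcast)
Usable hosts: 8388606


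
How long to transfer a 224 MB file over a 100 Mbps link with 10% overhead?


Effective throughput = 100 * (1 - 10/100) = 90 Mbps
File size in Mb = 224 * 8 = 1792 Mb
Time = 1792 / 90
Time = 19.9111 seconds


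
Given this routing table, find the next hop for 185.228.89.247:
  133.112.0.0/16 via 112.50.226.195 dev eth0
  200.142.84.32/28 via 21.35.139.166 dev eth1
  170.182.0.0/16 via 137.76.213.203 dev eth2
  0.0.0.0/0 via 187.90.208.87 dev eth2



Longest prefix match for 185.228.89.247:
  /16 133.112.0.0: no
  /28 200.142.84.32: no
  /16 170.182.0.0: no
  /0 0.0.0.0: MATCH
Selected: next-hop 187.90.208.87 via eth2 (matched /0)


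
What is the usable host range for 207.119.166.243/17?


Network: 207.119.128.0
Broadcast: 207.119.255.255
First usable = network + 1
Last usable = broadcast - 1
Range: 207.119.128.1 to 207.119.255.254


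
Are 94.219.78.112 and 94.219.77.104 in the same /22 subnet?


Mask: 255.255.252.0
94.219.78.112 AND mask = 94.219.76.0
94.219.77.104 AND mask = 94.219.76.0
Yes, same subnet (94.219.76.0)
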